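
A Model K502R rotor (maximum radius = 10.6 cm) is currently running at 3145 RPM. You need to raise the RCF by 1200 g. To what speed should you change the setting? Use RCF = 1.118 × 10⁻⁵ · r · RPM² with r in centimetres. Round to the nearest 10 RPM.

Current RCF = 1.118 × 10⁻⁵ × 10.6 × (3145)² = 1.118 × 10⁻⁵ × 10.6 × 9,891,025 ≈ 1,172.2 × g
Target RCF = 1,172.2 + 1,200 = 2,372.2 × g
N² = 2,372.2 / (11.8508 × 10⁻⁵) = 20,017,214
N ≈ √20,017,214 ≈ 4,474.1

4470 RPM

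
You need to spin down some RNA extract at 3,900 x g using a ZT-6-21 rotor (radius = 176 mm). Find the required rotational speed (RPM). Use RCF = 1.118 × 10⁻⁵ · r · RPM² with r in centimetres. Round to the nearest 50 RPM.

≈ 4450 RPM

r = 176 mm = 17.6 cm
RCF = 1.118 × 10⁻⁵ × r × N²
3,900 = 1.118 × 10⁻⁵ × 17.6 × N²
N² = 3,900 / (19.6768 × 10⁻⁵) = 19,820,296
N ≈ √19,820,296 ≈ 4,452.0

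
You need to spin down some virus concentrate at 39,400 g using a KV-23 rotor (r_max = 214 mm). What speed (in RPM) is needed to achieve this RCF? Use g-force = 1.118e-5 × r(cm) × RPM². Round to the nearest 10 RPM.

N ≈ 12830 RPM

r = 214 mm = 21.4 cm
RCF = 1.118 × 10⁻⁵ × r × N²
39,400 = 1.118 × 10⁻⁵ × 21.4 × N²
N² = 39,400 / (23.9252 × 10⁻⁵) = 164,679,919
N ≈ √164,679,919 ≈ 12,832.8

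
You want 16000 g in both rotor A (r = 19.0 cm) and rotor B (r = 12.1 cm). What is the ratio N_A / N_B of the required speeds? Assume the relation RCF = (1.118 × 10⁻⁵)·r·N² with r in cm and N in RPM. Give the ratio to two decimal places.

At fixed RCF, N ∝ 1/√r, so N_A/N_B = √(r_B/r_A) = √(12.1/19.0) = √0.636842 = 0.7980.

0.80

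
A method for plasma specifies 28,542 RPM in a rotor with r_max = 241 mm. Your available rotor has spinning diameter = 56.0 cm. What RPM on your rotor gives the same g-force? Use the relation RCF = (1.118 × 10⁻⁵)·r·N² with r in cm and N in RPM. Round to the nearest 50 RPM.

Original rotor: r = 241 mm = 24.1 cm
RCF = 1.118 × 10⁻⁵ × r × N²
RCF_original = 1.118 × 10⁻⁵ × 24.1 × (28542)² = 1.118 × 10⁻⁵ × 24.1 × 814,645,764 ≈ 219,496.5 × g
Your rotor: r = 56.0 / 2 = 28 cm
219,496.5 = 1.118 × 10⁻⁵ × 28 × N²
N² = 219,496.5 / (31.304 × 10⁻⁵) = 701,177,166
N ≈ √701,177,166 ≈ 26,479.8

26500 RPM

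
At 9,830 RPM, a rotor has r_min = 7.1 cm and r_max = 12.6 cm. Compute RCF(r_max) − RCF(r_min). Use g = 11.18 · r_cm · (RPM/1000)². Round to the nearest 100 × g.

5900 × g

RCF_max = 11.18 × 12.6 × (9.83)² = 11.18 × 12.6 × 96.6289 ≈ 13,611.9 × g
RCF_min = 11.18 × 7.1 × (9.83)² = 11.18 × 7.1 × 96.6289 ≈ 7,670.2 × g
ΔRCF = 13,611.9 − 7,670.2 = 5,941.7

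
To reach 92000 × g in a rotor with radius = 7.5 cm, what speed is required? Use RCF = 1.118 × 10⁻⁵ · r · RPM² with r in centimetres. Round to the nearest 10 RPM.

N ≈ 33120 RPM

92,000 = 1.118 × 10⁻⁵ × 7.5 × N²
N² = 92,000 / (8.385 × 10⁻⁵) = 1,097,197,376
N ≈ √1,097,197,376 ≈ 33,124.0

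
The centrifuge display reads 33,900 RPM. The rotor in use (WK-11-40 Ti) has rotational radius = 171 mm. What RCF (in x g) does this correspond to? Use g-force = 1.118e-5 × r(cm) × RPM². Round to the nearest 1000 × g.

≈ 220000 x g

r = 171 mm = 17.1 cm
RCF = 1.118 × 10⁻⁵ × 17.1 × (33900)² = 1.118 × 10⁻⁵ × 17.1 × 1,149,210,000 ≈ 219,703.7 × g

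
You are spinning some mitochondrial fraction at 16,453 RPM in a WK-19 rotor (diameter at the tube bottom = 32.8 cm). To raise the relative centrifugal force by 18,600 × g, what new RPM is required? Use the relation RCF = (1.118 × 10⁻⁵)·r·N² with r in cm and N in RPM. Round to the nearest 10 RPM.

N₂ ≈ 19290 RPM

r = 32.8 / 2 = 16.4 cm
Current RCF = 1.118 × 10⁻⁵ × 16.4 × (16453)² = 1.118 × 10⁻⁵ × 16.4 × 270,701,209 ≈ 49,633.6 × g
Target RCF = 49,633.6 + 18,600 = 68,233.6 × g
N² = 68,233.6 / (18.3352 × 10⁻⁵) = 372,145,382
N ≈ √372,145,382 ≈ 19,291.1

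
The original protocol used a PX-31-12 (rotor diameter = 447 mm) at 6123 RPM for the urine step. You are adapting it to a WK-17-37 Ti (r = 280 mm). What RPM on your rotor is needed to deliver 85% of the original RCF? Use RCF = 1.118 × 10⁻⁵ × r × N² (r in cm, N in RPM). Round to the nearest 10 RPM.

Original rotor: r = 447 mm / 2 = 223.5 mm = 22.35 cm
RCF_original = 1.118 × 10⁻⁵ × 22.35 × (6123)² = 1.118 × 10⁻⁵ × 22.35 × 37,491,129 ≈ 9,368 × g
Target RCF = 0.85 × 9,368 ≈ 7,962.8 × g
Your rotor: r = 280 mm = 28.0 cm
7,962.8 = 1.118 × 10⁻⁵ × 28 × N²
N² = 7,962.8 / (31.304 × 10⁻⁵) = 25,437,005
N ≈ √25,437,005 ≈ 5,043.5

5040 RPM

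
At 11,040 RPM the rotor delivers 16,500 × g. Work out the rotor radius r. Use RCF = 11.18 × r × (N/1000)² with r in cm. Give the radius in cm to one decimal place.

RCF = 11.18 × r × (N/1000)²
16500 = 11.18 × r × (11.04)²
r = 16500 / (11.18 × 121.8816) = 16500 / 1362.636 ≈ 12.109 cm

12.1 cm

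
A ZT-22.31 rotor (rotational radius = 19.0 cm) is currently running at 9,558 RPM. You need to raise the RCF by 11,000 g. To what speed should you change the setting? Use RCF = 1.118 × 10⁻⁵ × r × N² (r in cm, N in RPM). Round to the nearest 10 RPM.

N₂ ≈ 11960 RPM

Current RCF = 1.118 × 10⁻⁵ × 19 × (9558)² = 1.118 × 10⁻⁵ × 19 × 91,355,364 ≈ 19,405.7 × g
Target RCF = 19,405.7 + 11,000 = 30,405.7 × g
N² = 30,405.7 / (21.242 × 10⁻⁵) = 143,139,535
N ≈ √143,139,535 ≈ 11,964.1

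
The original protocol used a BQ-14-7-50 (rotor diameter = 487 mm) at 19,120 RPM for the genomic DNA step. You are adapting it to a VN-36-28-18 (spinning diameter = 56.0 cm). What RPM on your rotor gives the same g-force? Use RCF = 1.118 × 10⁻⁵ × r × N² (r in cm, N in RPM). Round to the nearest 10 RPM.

17830 RPM

Original rotor: r = 487 mm / 2 = 243.5 mm = 24.35 cm
RCF_original = 1.118 × 10⁻⁵ × 24.35 × (19120)² = 1.118 × 10⁻⁵ × 24.35 × 365,574,400 ≈ 99,521.4 × g
Your rotor: r = 56.0 / 2 = 28 cm
99,521.4 = 1.118 × 10⁻⁵ × 28 × N²
N² = 99,521.4 / (31.304 × 10⁻⁵) = 317,919,116
N ≈ √317,919,116 ≈ 17,830.3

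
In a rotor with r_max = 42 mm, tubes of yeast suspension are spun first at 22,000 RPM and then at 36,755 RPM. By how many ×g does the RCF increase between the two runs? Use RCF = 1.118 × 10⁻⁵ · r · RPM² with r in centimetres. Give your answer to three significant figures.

r = 42 mm = 4.2 cm
RCF₁ = 1.118 × 10⁻⁵ × 4.2 × (22000)² = 1.118 × 10⁻⁵ × 4.2 × 484,000,000 ≈ 22,726.7 × g
RCF₂ = 1.118 × 10⁻⁵ × 4.2 × (36755)² = 1.118 × 10⁻⁵ × 4.2 × 1,350,930,025 ≈ 63,434.3 × g
Increase = 63,434.3 − 22,726.7 = 40,707.6

40700 ×g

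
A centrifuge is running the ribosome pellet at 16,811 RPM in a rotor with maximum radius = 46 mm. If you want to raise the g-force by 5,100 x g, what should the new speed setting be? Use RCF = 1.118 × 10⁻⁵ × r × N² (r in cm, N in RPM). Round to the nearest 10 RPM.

N₂ ≈ 19540 RPM

r = 46 mm = 4.6 cm
Current RCF = 1.118 × 10⁻⁵ × 4.6 × (16811)² = 1.118 × 10⁻⁵ × 4.6 × 282,609,721 ≈ 14,534.1 × g
Target RCF = 14,534.1 + 5,100 = 19,634.1 × g
N² = 19,634.1 / (5.1428 × 10⁻⁵) = 381,778,409
N ≈ √381,778,409 ≈ 19,539.2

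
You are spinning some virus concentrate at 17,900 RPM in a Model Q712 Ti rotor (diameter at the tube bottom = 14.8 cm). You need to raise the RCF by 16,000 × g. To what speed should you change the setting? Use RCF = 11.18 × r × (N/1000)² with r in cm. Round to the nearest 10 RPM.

22670 RPM

r = 14.8 / 2 = 7.4 cm
Current RCF = 11.18 × 7.4 × (17.9)² = 11.18 × 7.4 × 320.41 ≈ 26,508.2 × g
Target RCF = 26,508.2 + 16,000 = 42,508.2 × g
(N/1000)² = 42,508.2 / 82.732 = 513.806
N = 1000 × √513.806 ≈ 22,667.3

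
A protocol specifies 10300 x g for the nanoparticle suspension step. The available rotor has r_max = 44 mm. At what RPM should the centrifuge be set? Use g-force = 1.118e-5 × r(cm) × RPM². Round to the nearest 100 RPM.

≈ 14500 RPM

r = 44 mm = 4.4 cm
10,300 = 1.118 × 10⁻⁵ × 4.4 × N²
N² = 10,300 / (4.9192 × 10⁻⁵) = 209,383,640
N ≈ √209,383,640 ≈ 14,470.1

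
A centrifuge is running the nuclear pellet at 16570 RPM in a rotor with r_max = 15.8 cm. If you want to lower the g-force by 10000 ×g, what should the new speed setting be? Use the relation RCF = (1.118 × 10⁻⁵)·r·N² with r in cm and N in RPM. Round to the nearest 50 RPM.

Current RCF = 1.118 × 10⁻⁵ × 15.8 × (16570)² = 1.118 × 10⁻⁵ × 15.8 × 274,564,900 ≈ 48,500.2 × g
Target RCF = 48,500.2 − 10,000 = 38,500.2 × g
N² = 38,500.2 / (17.6644 × 10⁻⁵) = 217,953,624
N ≈ √217,953,624 ≈ 14,763.3

14750 RPM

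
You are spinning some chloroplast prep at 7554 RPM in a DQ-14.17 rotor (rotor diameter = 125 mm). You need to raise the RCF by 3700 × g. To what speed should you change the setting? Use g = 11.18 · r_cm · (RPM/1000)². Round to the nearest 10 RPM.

≈ 10490 RPM

r = 125 mm / 2 = 62.5 mm = 6.25 cm
Current RCF = 11.18 × 6.25 × (7.554)² = 11.18 × 6.25 × 57.062916 ≈ 3,987.3 × g
Target RCF = 3,987.3 + 3,700 = 7,687.3 × g
(N/1000)² = 7,687.3 / 69.875 = 110.015
N = 1000 × √110.015 ≈ 10,488.8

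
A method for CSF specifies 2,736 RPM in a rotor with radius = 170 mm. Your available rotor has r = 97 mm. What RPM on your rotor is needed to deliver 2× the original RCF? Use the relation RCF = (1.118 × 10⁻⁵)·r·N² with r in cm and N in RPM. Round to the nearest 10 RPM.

Original rotor: r = 170 mm = 17.0 cm
RCF_original = 1.118 × 10⁻⁵ × 17 × (2736)² = 1.118 × 10⁻⁵ × 17 × 7,485,696 ≈ 1,422.7 × g
Target RCF = 2 × 1,422.7 ≈ 2,845.4 × g
Your rotor: r = 97 mm = 9.7 cm
2,845.4 = 1.118 × 10⁻⁵ × 9.7 × N²
N² = 2,845.4 / (10.8446 × 10⁻⁵) = 26,237,943
N ≈ √26,237,943 ≈ 5,122.3

5120 RPM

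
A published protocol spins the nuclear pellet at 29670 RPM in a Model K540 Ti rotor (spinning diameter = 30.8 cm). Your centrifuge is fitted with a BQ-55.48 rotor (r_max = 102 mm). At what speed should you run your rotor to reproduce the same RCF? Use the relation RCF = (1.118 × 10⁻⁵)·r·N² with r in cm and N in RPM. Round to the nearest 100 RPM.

≈ 36500 RPM

Original rotor: r = 30.8 / 2 = 15.4 cm
RCF_original = 1.118 × 10⁻⁵ × 15.4 × (29670)² = 1.118 × 10⁻⁵ × 15.4 × 880,308,900 ≈ 151,564.5 × g
Your rotor: r = 102 mm = 10.2 cm
151,564.5 = 1.118 × 10⁻⁵ × 10.2 × N²
N² = 151,564.5 / (11.4036 × 10⁻⁵) = 1,329,093,444
N ≈ √1,329,093,444 ≈ 36,456.7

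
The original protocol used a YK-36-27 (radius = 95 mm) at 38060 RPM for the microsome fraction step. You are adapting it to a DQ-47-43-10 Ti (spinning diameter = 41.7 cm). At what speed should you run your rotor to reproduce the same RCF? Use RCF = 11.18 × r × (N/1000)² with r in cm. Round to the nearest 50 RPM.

25700 RPM

Original rotor: r = 95 mm = 9.5 cm
RCF_original = 11.18 × 9.5 × (38.06)² = 11.18 × 9.5 × 1,448.5636 ≈ 153,851.9 × g
Your rotor: r = 41.7 / 2 = 20.85 cm
153,851.9 = 11.18 × 20.85 × (N/1000)²
(N/1000)² = 153,851.9 / 233.103 = 660.0168
N = 1000 × √660.0168 ≈ 25,690.8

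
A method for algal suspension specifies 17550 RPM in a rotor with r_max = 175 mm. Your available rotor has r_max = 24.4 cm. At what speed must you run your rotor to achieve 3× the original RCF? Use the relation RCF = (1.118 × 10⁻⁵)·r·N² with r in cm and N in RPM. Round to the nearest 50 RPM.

Original rotor: r = 175 mm = 17.5 cm
RCF_original = 1.118 × 10⁻⁵ × 17.5 × (17550)² = 1.118 × 10⁻⁵ × 17.5 × 308,002,500 ≈ 60,260.7 × g
Target RCF = 3 × 60,260.7 ≈ 180,782.1 × g
180,782.1 = 1.118 × 10⁻⁵ × 24.4 × N²
N² = 180,782.1 / (27.2792 × 10⁻⁵) = 662,710,417
N ≈ √662,710,417 ≈ 25,743.2

≈ 25750 RPM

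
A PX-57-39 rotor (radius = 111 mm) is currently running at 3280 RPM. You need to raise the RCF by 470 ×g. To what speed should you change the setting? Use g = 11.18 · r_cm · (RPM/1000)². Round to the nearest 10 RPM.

r = 111 mm = 11.1 cm
Current RCF = 11.18 × 11.1 × (3.28)² = 11.18 × 11.1 × 10.7584 ≈ 1,335.1 × g
Target RCF = 1,335.1 + 470 = 1,805.1 × g
(N/1000)² = 1,805.1 / 124.098 = 14.54576
N = 1000 × √14.54576 ≈ 3,813.9

≈ 3810 RPM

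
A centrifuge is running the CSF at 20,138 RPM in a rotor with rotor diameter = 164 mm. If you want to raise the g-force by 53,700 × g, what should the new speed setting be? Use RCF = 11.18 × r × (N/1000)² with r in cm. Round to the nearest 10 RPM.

≈ 31480 RPM

r = 164 mm / 2 = 82 mm = 8.2 cm
Current RCF = 11.18 × 8.2 × (20.138)² = 11.18 × 8.2 × 405.539044 ≈ 37,178.2 × g
Target RCF = 37,178.2 + 53,700 = 90,878.2 × g
(N/1000)² = 90,878.2 / 91.676 = 991.2976
N = 1000 × √991.2976 ≈ 31,484.9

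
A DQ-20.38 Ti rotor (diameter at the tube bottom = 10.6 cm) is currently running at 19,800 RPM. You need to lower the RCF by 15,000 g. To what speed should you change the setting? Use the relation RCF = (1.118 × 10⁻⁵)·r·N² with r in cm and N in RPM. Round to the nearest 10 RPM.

r = 10.6 / 2 = 5.3 cm
Current RCF = 1.118 × 10⁻⁵ × 5.3 × (19800)² = 1.118 × 10⁻⁵ × 5.3 × 392,040,000 ≈ 23,229.9 × g
Target RCF = 23,229.9 − 15,000 = 8,229.9 × g
N² = 8,229.9 / (5.9254 × 10⁻⁵) = 138,891,889
N ≈ √138,891,889 ≈ 11,785.2

N₂ ≈ 11790 RPM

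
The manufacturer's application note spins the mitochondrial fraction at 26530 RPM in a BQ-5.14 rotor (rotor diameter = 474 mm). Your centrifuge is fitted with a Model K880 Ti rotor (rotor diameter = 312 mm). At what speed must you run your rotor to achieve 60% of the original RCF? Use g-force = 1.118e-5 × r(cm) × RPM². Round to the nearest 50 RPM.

Original rotor: r = 474 mm / 2 = 237 mm = 23.7 cm
RCF = 1.118 × 10⁻⁵ × r × N²
RCF_original = 1.118 × 10⁻⁵ × 23.7 × (26530)² = 1.118 × 10⁻⁵ × 23.7 × 703,840,900 ≈ 186,493.9 × g
Target RCF = 0.6 × 186,493.9 ≈ 111,896.3 × g
Your rotor: r = 312 mm / 2 = 156 mm = 15.6 cm
111,896.3 = 1.118 × 10⁻⁵ × 15.6 × N²
N² = 111,896.3 / (17.4408 × 10⁻⁵) = 641,577,795
N ≈ √641,577,795 ≈ 25,329.4

≈ 25350 RPM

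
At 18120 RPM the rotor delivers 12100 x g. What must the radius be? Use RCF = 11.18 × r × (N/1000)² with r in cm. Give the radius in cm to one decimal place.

12100 = 11.18 × r × (18.12)²
r = 12100 / (11.18 × 328.3344) = 12100 / 3670.779 ≈ 3.296 cm

≈ 3.3 cm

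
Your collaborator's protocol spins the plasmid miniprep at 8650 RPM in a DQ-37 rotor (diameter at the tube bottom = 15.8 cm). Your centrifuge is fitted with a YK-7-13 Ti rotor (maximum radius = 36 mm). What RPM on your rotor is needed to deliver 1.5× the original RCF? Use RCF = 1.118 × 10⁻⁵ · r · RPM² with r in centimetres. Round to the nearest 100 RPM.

≈ 15700 RPM

Original rotor: r = 15.8 / 2 = 7.9 cm
RCF_original = 1.118 × 10⁻⁵ × 7.9 × (8650)² = 1.118 × 10⁻⁵ × 7.9 × 74,822,500 ≈ 6,608.5 × g
Target RCF = 1.5 × 6,608.5 ≈ 9,912.8 × g
Your rotor: r = 36 mm = 3.6 cm
9,912.8 = 1.118 × 10⁻⁵ × 3.6 × N²
N² = 9,912.8 / (4.0248 × 10⁻⁵) = 246,292,984
N ≈ √246,292,984 ≈ 15,693.7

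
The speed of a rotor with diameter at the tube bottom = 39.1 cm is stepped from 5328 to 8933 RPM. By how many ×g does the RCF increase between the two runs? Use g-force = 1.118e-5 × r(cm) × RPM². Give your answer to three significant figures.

≈ 11200 ×g

r = 39.1 / 2 = 19.55 cm
RCF₁ = 1.118 × 10⁻⁵ × 19.55 × (5328)² = 1.118 × 10⁻⁵ × 19.55 × 28,387,584 ≈ 6,204.6 × g
RCF₂ = 1.118 × 10⁻⁵ × 19.55 × (8933)² = 1.118 × 10⁻⁵ × 19.55 × 79,798,489 ≈ 17,441.5 × g
Increase = 17,441.5 − 6,204.6 = 11,236.9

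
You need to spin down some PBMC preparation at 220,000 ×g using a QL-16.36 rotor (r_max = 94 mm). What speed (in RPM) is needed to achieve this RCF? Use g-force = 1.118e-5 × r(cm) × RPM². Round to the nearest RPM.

≈ 45754 RPM

r = 94 mm = 9.4 cm
220,000 = 1.118 × 10⁻⁵ × 9.4 × N²
N² = 220,000 / (10.5092 × 10⁻⁵) = 2,093,403,875
N ≈ √2,093,403,875 ≈ 45,753.7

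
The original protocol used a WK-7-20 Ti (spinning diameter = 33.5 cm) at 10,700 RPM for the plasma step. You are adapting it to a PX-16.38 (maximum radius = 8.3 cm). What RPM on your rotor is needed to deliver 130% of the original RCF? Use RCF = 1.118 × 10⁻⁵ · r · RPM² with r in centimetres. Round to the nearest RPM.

Original rotor: r = 33.5 / 2 = 16.75 cm
RCF_original = 1.118 × 10⁻⁵ × 16.75 × (10700)² = 1.118 × 10⁻⁵ × 16.75 × 114,490,000 ≈ 21,440 × g
Target RCF = 1.3 × 21,440 ≈ 27,872 × g
27,872 = 1.118 × 10⁻⁵ × 8.3 × N²
N² = 27,872 / (9.2794 × 10⁻⁵) = 300,364,248
N ≈ √300,364,248 ≈ 17,331.0

≈ 17331 RPM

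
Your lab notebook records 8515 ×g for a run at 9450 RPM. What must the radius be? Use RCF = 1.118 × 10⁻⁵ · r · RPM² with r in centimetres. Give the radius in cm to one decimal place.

RCF = 1.118 × 10⁻⁵ × r × N²
8515 = 1.118 × 10⁻⁵ × r × (9450)²
r = 8515 / (1.118 × 10⁻⁵ × 89,302,500) = 8515 / 998.4019 ≈ 8.529 cm

r ≈ 8.5 cm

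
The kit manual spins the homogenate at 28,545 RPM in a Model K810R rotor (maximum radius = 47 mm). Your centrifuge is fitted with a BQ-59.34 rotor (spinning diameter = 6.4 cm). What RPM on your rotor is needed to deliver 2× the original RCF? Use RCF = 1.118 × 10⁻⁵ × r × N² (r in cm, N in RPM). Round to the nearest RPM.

Original rotor: r = 47 mm = 4.7 cm
RCF_original = 1.118 × 10⁻⁵ × 4.7 × (28545)² = 1.118 × 10⁻⁵ × 4.7 × 814,817,025 ≈ 42,815.4 × g
Target RCF = 2 × 42,815.4 ≈ 85,630.8 × g
Your rotor: r = 6.4 / 2 = 3.2 cm
85,630.8 = 1.118 × 10⁻⁵ × 3.2 × N²
N² = 85,630.8 / (3.5776 × 10⁻⁵) = 2,393,526,386
N ≈ √2,393,526,386 ≈ 48,923.7

48924 RPM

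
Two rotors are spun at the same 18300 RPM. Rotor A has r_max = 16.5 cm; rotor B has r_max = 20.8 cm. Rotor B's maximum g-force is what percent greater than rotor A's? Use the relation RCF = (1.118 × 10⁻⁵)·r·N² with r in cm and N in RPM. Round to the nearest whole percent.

26%

At equal RPM, RCF scales linearly with r: ratio = 20.8 / 16.5 = 1.2606.
So rotor B delivers 26.1% more g-force.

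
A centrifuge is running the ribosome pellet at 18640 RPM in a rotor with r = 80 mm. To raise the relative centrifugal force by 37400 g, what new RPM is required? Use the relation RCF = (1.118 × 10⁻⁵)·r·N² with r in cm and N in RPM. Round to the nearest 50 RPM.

≈ 27650 RPM

r = 80 mm = 8.0 cm
Current RCF = 1.118 × 10⁻⁵ × 8 × (18640)² = 1.118 × 10⁻⁵ × 8 × 347,449,600 ≈ 31,075.9 × g
Target RCF = 31,075.9 + 37,400 = 68,475.9 × g
N² = 68,475.9 / (8.944 × 10⁻⁵) = 765,607,111
N ≈ √765,607,111 ≈ 27,669.6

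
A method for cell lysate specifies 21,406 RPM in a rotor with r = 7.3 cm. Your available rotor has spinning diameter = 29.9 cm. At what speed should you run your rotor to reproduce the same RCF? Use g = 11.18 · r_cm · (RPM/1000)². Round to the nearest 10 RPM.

RCF = 11.18 × r × (N/1000)²
RCF_original = 11.18 × 7.3 × (21.406)² = 11.18 × 7.3 × 458.216836 ≈ 37,396.9 × g
Your rotor: r = 29.9 / 2 = 14.95 cm
37,396.9 = 11.18 × 14.95 × (N/1000)²
(N/1000)² = 37,396.9 / 167.141 = 223.7446
N = 1000 × √223.7446 ≈ 14,958.1

14960 RPM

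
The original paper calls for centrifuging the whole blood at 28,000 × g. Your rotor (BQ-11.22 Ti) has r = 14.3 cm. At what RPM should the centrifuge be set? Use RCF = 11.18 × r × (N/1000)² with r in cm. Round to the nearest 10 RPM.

28,000 = 11.18 × 14.3 × (N/1000)²
(N/1000)² = 28,000 / 159.874 = 175.1379
N = 1000 × √175.1379 ≈ 13,234.0

13230 RPM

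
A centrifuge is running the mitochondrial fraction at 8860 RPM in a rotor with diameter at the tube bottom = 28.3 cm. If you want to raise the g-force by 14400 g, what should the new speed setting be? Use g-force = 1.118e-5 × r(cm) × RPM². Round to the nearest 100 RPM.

r = 28.3 / 2 = 14.15 cm
Current RCF = 1.118 × 10⁻⁵ × 14.15 × (8860)² = 1.118 × 10⁻⁵ × 14.15 × 78,499,600 ≈ 12,418.4 × g
Target RCF = 12,418.4 + 14,400 = 26,818.4 × g
N² = 26,818.4 / (15.8197 × 10⁻⁵) = 169,525,339
N ≈ √169,525,339 ≈ 13,020.2

N₂ ≈ 13000 RPM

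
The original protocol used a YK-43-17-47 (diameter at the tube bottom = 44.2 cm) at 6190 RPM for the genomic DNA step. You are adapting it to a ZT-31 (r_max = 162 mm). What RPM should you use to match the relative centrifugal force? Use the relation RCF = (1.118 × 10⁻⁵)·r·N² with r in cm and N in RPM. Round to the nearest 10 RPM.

7230 RPM

Original rotor: r = 44.2 / 2 = 22.1 cm
RCF = 1.118 × 10⁻⁵ × r × N²
RCF_original = 1.118 × 10⁻⁵ × 22.1 × (6190)² = 1.118 × 10⁻⁵ × 22.1 × 38,316,100 ≈ 9,467.1 × g
Your rotor: r = 162 mm = 16.2 cm
9,467.1 = 1.118 × 10⁻⁵ × 16.2 × N²
N² = 9,467.1 / (18.1116 × 10⁻⁵) = 52,270,920
N ≈ √52,270,920 ≈ 7,229.9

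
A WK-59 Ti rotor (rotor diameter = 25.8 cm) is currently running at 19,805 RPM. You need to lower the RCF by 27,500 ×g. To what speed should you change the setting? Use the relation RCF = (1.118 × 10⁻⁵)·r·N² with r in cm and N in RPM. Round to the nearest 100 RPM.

r = 25.8 / 2 = 12.9 cm
Current RCF = 1.118 × 10⁻⁵ × 12.9 × (19805)² = 1.118 × 10⁻⁵ × 12.9 × 392,238,025 ≈ 56,569.4 × g
Target RCF = 56,569.4 − 27,500 = 29,069.4 × g
N² = 29,069.4 / (14.4222 × 10⁻⁵) = 201,560,095
N ≈ √201,560,095 ≈ 14,197.2

≈ 14200 RPM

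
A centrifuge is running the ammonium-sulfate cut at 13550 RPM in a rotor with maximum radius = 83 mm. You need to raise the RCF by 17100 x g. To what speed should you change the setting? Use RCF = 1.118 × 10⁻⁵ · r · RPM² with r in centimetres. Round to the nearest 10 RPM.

≈ 19180 RPM

r = 83 mm = 8.3 cm
Current RCF = 1.118 × 10⁻⁵ × 8.3 × (13550)² = 1.118 × 10⁻⁵ × 8.3 × 183,602,500 ≈ 17,037.2 × g
Target RCF = 17,037.2 + 17,100 = 34,137.2 × g
N² = 34,137.2 / (9.2794 × 10⁻⁵) = 367,881,544
N ≈ √367,881,544 ≈ 19,180.2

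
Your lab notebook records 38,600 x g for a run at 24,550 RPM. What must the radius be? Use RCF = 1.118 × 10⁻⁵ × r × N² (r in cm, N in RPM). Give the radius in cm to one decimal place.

RCF = 1.118 × 10⁻⁵ × r × N²
38600 = 1.118 × 10⁻⁵ × r × (24550)²
r = 38600 / (1.118 × 10⁻⁵ × 602,702,500) = 38600 / 6738.214 ≈ 5.729 cm

r ≈ 5.7 cm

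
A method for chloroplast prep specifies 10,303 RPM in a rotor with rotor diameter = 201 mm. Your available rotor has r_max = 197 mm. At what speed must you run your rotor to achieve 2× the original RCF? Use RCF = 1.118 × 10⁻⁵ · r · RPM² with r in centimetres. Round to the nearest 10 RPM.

Original rotor: r = 201 mm / 2 = 100.5 mm = 10.05 cm
RCF_original = 1.118 × 10⁻⁵ × 10.05 × (10303)² = 1.118 × 10⁻⁵ × 10.05 × 106,151,809 ≈ 11,927.1 × g
Target RCF = 2 × 11,927.1 ≈ 23,854.2 × g
Your rotor: r = 197 mm = 19.7 cm
23,854.2 = 1.118 × 10⁻⁵ × 19.7 × N²
N² = 23,854.2 / (22.0246 × 10⁻⁵) = 108,307,075
N ≈ √108,307,075 ≈ 10,407.1

10410 RPM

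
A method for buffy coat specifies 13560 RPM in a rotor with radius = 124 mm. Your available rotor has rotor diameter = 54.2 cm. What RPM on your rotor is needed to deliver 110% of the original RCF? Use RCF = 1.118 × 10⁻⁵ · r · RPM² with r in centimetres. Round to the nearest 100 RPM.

9600 RPM

Original rotor: r = 124 mm = 12.4 cm
RCF_original = 1.118 × 10⁻⁵ × 12.4 × (13560)² = 1.118 × 10⁻⁵ × 12.4 × 183,873,600 ≈ 25,490.8 × g
Target RCF = 1.1 × 25,490.8 ≈ 28,039.9 × g
Your rotor: r = 54.2 / 2 = 27.1 cm
28,039.9 = 1.118 × 10⁻⁵ × 27.1 × N²
N² = 28,039.9 / (30.2978 × 10⁻⁵) = 92,547,644
N ≈ √92,547,644 ≈ 9,620.2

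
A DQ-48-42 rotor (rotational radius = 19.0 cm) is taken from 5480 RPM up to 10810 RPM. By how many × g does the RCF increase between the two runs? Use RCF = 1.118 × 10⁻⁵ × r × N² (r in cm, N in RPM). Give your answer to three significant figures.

RCF₁ = 1.118 × 10⁻⁵ × 19 × (5480)² = 1.118 × 10⁻⁵ × 19 × 30,030,400 ≈ 6,379.1 × g
RCF₂ = 1.118 × 10⁻⁵ × 19 × (10810)² = 1.118 × 10⁻⁵ × 19 × 116,856,100 ≈ 24,822.6 × g
Increase = 24,822.6 − 6,379.1 = 18,443.5

18400 × g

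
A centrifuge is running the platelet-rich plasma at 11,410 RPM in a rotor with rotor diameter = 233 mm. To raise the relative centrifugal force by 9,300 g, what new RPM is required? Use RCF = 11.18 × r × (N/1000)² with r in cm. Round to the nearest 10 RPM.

≈ 14200 RPM

r = 233 mm / 2 = 116.5 mm = 11.65 cm
Current RCF = 11.18 × 11.65 × (11.41)² = 11.18 × 11.65 × 130.1881 ≈ 16,956.6 × g
Target RCF = 16,956.6 + 9,300 = 26,256.6 × g
(N/1000)² = 26,256.6 / 130.247 = 201.5908
N = 1000 × √201.5908 ≈ 14,198.3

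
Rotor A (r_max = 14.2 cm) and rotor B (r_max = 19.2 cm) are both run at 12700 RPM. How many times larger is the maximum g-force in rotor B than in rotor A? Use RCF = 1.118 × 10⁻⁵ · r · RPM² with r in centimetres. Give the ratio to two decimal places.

1.35

At fixed N, RCF ∝ r, so RCF_B/RCF_A = r_B/r_A = 19.2 / 14.2 = 1.3521.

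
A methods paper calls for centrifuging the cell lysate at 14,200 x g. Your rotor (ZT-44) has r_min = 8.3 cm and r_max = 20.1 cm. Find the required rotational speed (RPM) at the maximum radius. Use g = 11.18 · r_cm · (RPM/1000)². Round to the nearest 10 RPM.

Use r_max = 20.1 cm.
14,200 = 11.18 × 20.1 × (N/1000)²
(N/1000)² = 14,200 / 224.718 = 63.19031
N = 1000 × √63.19031 ≈ 7,949.2

≈ 7950 RPM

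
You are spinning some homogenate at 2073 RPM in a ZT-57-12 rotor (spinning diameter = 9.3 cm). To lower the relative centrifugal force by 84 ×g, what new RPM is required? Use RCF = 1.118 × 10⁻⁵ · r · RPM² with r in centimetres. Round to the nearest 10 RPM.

r = 9.3 / 2 = 4.65 cm
Current RCF = 1.118 × 10⁻⁵ × 4.65 × (2073)² = 1.118 × 10⁻⁵ × 4.65 × 4,297,329 ≈ 223.4 × g
Target RCF = 223.4 − 84 = 139.4 × g
N² = 139.4 / (5.1987 × 10⁻⁵) = 2,681,440
N ≈ √2,681,440 ≈ 1,637.5

≈ 1640 RPM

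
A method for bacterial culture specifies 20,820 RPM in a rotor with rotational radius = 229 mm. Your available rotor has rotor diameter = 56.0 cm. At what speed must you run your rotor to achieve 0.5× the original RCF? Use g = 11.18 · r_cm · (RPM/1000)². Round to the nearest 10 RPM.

13310 RPM

Original rotor: r = 229 mm = 22.9 cm
RCF = 11.18 × r × (N/1000)²
RCF_original = 11.18 × 22.9 × (20.82)² = 11.18 × 22.9 × 433.4724 ≈ 110,978.5 × g
Target RCF = 0.5 × 110,978.5 ≈ 55,489.2 × g
Your rotor: r = 56.0 / 2 = 28 cm
55,489.2 = 11.18 × 28 × (N/1000)²
(N/1000)² = 55,489.2 / 313.04 = 177.2591
N = 1000 × √177.2591 ≈ 13,313.9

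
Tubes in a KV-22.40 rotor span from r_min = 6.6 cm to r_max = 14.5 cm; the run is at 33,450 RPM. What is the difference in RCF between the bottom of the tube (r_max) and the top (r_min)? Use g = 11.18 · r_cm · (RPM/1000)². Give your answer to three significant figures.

RCF_max = 11.18 × 14.5 × (33.45)² = 11.18 × 14.5 × 1,118.9025 ≈ 181,385.3 × g
RCF_min = 11.18 × 6.6 × (33.45)² = 11.18 × 6.6 × 1,118.9025 ≈ 82,561.6 × g
ΔRCF = 181,385.3 − 82,561.6 = 98,823.7

98800 x g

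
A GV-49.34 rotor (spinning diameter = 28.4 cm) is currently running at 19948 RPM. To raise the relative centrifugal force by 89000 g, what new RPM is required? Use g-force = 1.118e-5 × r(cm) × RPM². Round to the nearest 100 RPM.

31000 RPM

r = 28.4 / 2 = 14.2 cm
Current RCF = 1.118 × 10⁻⁵ × 14.2 × (19948)² = 1.118 × 10⁻⁵ × 14.2 × 397,922,704 ≈ 63,172.6 × g
Target RCF = 63,172.6 + 89,000 = 152,172.6 × g
N² = 152,172.6 / (15.8756 × 10⁻⁵) = 958,531,331
N ≈ √958,531,331 ≈ 30,960.2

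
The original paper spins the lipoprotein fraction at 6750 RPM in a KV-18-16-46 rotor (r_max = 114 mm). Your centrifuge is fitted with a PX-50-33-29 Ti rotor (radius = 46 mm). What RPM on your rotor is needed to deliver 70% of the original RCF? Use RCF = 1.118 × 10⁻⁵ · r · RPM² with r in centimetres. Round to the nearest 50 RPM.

8900 RPM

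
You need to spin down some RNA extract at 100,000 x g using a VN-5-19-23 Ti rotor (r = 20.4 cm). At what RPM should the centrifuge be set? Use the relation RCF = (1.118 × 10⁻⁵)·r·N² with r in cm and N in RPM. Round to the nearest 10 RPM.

≈ 20940 RPM

100,000 = 1.118 × 10⁻⁵ × 20.4 × N²
N² = 100,000 / (22.8072 × 10⁻⁵) = 438,458,031
N ≈ √438,458,031 ≈ 20,939.4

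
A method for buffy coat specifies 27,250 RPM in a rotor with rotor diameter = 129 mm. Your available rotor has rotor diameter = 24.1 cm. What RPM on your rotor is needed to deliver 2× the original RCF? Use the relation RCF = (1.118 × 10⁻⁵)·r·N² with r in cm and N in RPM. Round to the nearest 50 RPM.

≈ 28200 RPM

Original rotor: r = 129 mm / 2 = 64.5 mm = 6.45 cm
RCF_original = 1.118 × 10⁻⁵ × 6.45 × (27250)² = 1.118 × 10⁻⁵ × 6.45 × 742,562,500 ≈ 53,546.9 × g
Target RCF = 2 × 53,546.9 ≈ 107,093.8 × g
Your rotor: r = 24.1 / 2 = 12.05 cm
107,093.8 = 1.118 × 10⁻⁵ × 12.05 × N²
N² = 107,093.8 / (13.4719 × 10⁻⁵) = 794,942,065
N ≈ √794,942,065 ≈ 28,194.7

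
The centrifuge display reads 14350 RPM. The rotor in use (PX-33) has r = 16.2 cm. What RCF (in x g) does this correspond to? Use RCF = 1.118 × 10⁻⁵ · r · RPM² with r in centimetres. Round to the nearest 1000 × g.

RCF = 1.118 × 10⁻⁵ × 16.2 × (14350)² = 1.118 × 10⁻⁵ × 16.2 × 205,922,500 ≈ 37,295.9 × g

37000 x g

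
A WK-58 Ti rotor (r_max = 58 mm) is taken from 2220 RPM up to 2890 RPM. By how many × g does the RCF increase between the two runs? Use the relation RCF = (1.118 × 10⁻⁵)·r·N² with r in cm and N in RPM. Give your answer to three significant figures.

222 × g

r = 58 mm = 5.8 cm
RCF₁ = 1.118 × 10⁻⁵ × 5.8 × (2220)² = 1.118 × 10⁻⁵ × 5.8 × 4,928,400 ≈ 319.6 × g
RCF₂ = 1.118 × 10⁻⁵ × 5.8 × (2890)² = 1.118 × 10⁻⁵ × 5.8 × 8,352,100 ≈ 541.6 × g
Increase = 541.6 − 319.6 = 222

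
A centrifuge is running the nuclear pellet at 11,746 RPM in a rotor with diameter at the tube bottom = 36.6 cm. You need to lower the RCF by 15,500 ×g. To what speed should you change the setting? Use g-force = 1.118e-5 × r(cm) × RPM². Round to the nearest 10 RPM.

r = 36.6 / 2 = 18.3 cm
Current RCF = 1.118 × 10⁻⁵ × 18.3 × (11746)² = 1.118 × 10⁻⁵ × 18.3 × 137,968,516 ≈ 28,227.5 × g
Target RCF = 28,227.5 − 15,500 = 12,727.5 × g
N² = 12,727.5 / (20.4594 × 10⁻⁵) = 62,208,569
N ≈ √62,208,569 ≈ 7,887.2

N₂ ≈ 7890 RPM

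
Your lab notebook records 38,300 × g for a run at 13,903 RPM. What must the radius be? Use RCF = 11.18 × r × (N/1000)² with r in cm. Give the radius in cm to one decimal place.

r ≈ 17.7 cm

RCF = 11.18 × r × (N/1000)²
38300 = 11.18 × r × (13.903)²
r = 38300 / (11.18 × 193.293409) = 38300 / 2161.02 ≈ 17.723 cm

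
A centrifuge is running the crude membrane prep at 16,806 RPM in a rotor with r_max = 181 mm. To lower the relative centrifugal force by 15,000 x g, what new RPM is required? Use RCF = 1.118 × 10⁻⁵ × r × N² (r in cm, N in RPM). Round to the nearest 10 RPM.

r = 181 mm = 18.1 cm
Current RCF = 1.118 × 10⁻⁵ × 18.1 × (16806)² = 1.118 × 10⁻⁵ × 18.1 × 282,441,636 ≈ 57,154.3 × g
Target RCF = 57,154.3 − 15,000 = 42,154.3 × g
N² = 42,154.3 / (20.2358 × 10⁻⁵) = 208,315,461
N ≈ √208,315,461 ≈ 14,433.1

14430 RPM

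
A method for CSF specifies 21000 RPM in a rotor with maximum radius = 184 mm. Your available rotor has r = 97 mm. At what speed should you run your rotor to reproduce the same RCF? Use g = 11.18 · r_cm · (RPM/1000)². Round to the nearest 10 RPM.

Original rotor: r = 184 mm = 18.4 cm
RCF_original = 11.18 × 18.4 × (21)² = 11.18 × 18.4 × 441 ≈ 90,719 × g
Your rotor: r = 97 mm = 9.7 cm
90,719 = 11.18 × 9.7 × (N/1000)²
(N/1000)² = 90,719 / 108.446 = 836.5362
N = 1000 × √836.5362 ≈ 28,922.9

28920 RPM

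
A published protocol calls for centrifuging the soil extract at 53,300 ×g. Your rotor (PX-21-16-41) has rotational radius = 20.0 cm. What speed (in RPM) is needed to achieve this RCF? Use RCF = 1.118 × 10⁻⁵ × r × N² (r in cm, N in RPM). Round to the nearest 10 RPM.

RCF = 1.118 × 10⁻⁵ × r × N²
53,300 = 1.118 × 10⁻⁵ × 20 × N²
N² = 53,300 / (22.36 × 10⁻⁵) = 238,372,093
N ≈ √238,372,093 ≈ 15,439.3

15440 RPM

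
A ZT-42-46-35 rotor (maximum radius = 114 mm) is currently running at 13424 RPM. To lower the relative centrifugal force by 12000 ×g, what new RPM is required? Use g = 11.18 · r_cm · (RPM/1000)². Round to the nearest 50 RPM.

r = 114 mm = 11.4 cm
Current RCF = 11.18 × 11.4 × (13.424)² = 11.18 × 11.4 × 180.203776 ≈ 22,967.3 × g
Target RCF = 22,967.3 − 12,000 = 10,967.3 × g
(N/1000)² = 10,967.3 / 127.452 = 86.05043
N = 1000 × √86.05043 ≈ 9,276.3

≈ 9300 RPM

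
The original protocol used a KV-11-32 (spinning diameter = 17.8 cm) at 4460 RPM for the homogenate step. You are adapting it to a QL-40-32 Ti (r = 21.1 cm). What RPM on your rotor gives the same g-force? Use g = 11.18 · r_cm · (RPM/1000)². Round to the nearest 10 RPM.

2900 RPM

Original rotor: r = 17.8 / 2 = 8.9 cm
RCF_original = 11.18 × 8.9 × (4.46)² = 11.18 × 8.9 × 19.8916 ≈ 1,979.3 × g
1,979.3 = 11.18 × 21.1 × (N/1000)²
(N/1000)² = 1,979.3 / 235.898 = 8.390491
N = 1000 × √8.390491 ≈ 2,896.6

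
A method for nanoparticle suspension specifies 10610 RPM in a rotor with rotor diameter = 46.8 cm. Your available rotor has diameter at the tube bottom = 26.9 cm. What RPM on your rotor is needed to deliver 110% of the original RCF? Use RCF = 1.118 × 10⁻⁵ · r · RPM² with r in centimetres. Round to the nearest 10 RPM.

Original rotor: r = 46.8 / 2 = 23.4 cm
RCF_original = 1.118 × 10⁻⁵ × 23.4 × (10610)² = 1.118 × 10⁻⁵ × 23.4 × 112,572,100 ≈ 29,450.2 × g
Target RCF = 1.1 × 29,450.2 ≈ 32,395.2 × g
Your rotor: r = 26.9 / 2 = 13.45 cm
32,395.2 = 1.118 × 10⁻⁵ × 13.45 × N²
N² = 32,395.2 / (15.0371 × 10⁻⁵) = 215,435,157
N ≈ √215,435,157 ≈ 14,677.7

≈ 14680 RPM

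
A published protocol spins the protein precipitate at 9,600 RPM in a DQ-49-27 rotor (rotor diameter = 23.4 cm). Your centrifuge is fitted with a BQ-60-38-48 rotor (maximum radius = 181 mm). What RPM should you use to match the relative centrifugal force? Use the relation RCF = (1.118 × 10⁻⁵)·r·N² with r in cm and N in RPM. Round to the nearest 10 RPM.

≈ 7720 RPM

Original rotor: r = 23.4 / 2 = 11.7 cm
RCF = 1.118 × 10⁻⁵ × r × N²
RCF_original = 1.118 × 10⁻⁵ × 11.7 × (9600)² = 1.118 × 10⁻⁵ × 11.7 × 92,160,000 ≈ 12,055.1 × g
Your rotor: r = 181 mm = 18.1 cm
12,055.1 = 1.118 × 10⁻⁵ × 18.1 × N²
N² = 12,055.1 / (20.2358 × 10⁻⁵) = 59,573,133
N ≈ √59,573,133 ≈ 7,718.4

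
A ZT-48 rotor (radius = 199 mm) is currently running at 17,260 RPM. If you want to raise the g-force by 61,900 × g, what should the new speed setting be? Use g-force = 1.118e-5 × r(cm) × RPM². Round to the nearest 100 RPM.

r = 199 mm = 19.9 cm
Current RCF = 1.118 × 10⁻⁵ × 19.9 × (17260)² = 1.118 × 10⁻⁵ × 19.9 × 297,907,600 ≈ 66,279.1 × g
Target RCF = 66,279.1 + 61,900 = 128,179.1 × g
N² = 128,179.1 / (22.2482 × 10⁻⁵) = 576,132,451
N ≈ √576,132,451 ≈ 24,002.8

24000 RPM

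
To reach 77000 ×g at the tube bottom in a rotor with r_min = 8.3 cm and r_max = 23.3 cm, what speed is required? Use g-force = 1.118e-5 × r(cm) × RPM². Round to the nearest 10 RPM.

N ≈ 17190 RPM

Use r_max = 23.3 cm.
77,000 = 1.118 × 10⁻⁵ × 23.3 × N²
N² = 77,000 / (26.0494 × 10⁻⁵) = 295,592,221
N ≈ √295,592,221 ≈ 17,192.8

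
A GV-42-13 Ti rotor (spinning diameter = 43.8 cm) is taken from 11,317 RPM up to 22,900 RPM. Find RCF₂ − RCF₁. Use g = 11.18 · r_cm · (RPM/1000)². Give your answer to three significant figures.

r = 43.8 / 2 = 21.9 cm
RCF₁ = 11.18 × 21.9 × (11.317)² = 11.18 × 21.9 × 128.074489 ≈ 31,358 × g
RCF₂ = 11.18 × 21.9 × (22.9)² = 11.18 × 21.9 × 524.41 ≈ 128,397.6 × g
Increase = 128,397.6 − 31,358 = 97,039.6

97000 ×g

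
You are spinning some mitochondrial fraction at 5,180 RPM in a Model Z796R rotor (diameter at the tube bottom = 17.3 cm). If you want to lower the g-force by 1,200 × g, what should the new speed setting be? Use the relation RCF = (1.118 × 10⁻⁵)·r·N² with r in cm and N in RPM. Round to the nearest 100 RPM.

N₂ ≈ 3800 RPM

r = 17.3 / 2 = 8.65 cm
Current RCF = 1.118 × 10⁻⁵ × 8.65 × (5180)² = 1.118 × 10⁻⁵ × 8.65 × 26,832,400 ≈ 2,594.9 × g
Target RCF = 2,594.9 − 1,200 = 1,394.9 × g
N² = 1,394.9 / (9.6707 × 10⁻⁵) = 14,423,982
N ≈ √14,423,982 ≈ 3,797.9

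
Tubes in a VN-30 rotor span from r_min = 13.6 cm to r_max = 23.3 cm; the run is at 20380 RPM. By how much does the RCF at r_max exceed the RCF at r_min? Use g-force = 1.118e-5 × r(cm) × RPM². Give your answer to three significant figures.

≈ 45000 ×g

ΔRCF = 1.118 × 10⁻⁵ × (r_max − r_min) × N² = 1.118 × 10⁻⁵ × 9.7 × 415,344,400 ≈ 45,042.4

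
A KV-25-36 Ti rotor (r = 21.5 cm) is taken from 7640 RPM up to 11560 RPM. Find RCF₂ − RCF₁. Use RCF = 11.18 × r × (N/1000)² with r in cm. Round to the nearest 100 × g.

18100 x g

RCF₁ = 11.18 × 21.5 × (7.64)² = 11.18 × 21.5 × 58.3696 ≈ 14,030.3 × g
RCF₂ = 11.18 × 21.5 × (11.56)² = 11.18 × 21.5 × 133.6336 ≈ 32,121.5 × g
Increase = 32,121.5 − 14,030.3 = 18,091.2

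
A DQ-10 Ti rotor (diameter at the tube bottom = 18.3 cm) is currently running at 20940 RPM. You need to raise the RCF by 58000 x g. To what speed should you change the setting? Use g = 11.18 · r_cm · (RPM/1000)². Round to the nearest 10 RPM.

N₂ ≈ 31710 RPM

r = 18.3 / 2 = 9.15 cm
Current RCF = 11.18 × 9.15 × (20.94)² = 11.18 × 9.15 × 438.4836 ≈ 44,855.6 × g
Target RCF = 44,855.6 + 58,000 = 102,855.6 × g
(N/1000)² = 102,855.6 / 102.297 = 1005.461
N = 1000 × √1005.461 ≈ 31,709.0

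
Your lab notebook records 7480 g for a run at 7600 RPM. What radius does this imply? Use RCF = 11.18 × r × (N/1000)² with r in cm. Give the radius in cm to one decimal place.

≈ 11.6 cm

RCF = 11.18 × r × (N/1000)²
7480 = 11.18 × r × (7.6)²
r = 7480 / (11.18 × 57.76) = 7480 / 645.7568 ≈ 11.583 cm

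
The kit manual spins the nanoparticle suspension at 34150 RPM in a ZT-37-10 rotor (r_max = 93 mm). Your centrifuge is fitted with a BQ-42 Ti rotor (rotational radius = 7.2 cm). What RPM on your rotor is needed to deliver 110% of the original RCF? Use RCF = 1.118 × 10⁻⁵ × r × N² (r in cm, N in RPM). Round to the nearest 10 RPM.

Original rotor: r = 93 mm = 9.3 cm
RCF = 1.118 × 10⁻⁵ × r × N²
RCF_original = 1.118 × 10⁻⁵ × 9.3 × (34150)² = 1.118 × 10⁻⁵ × 9.3 × 1,166,222,500 ≈ 121,256.8 × g
Target RCF = 1.1 × 121,256.8 ≈ 133,382.5 × g
133,382.5 = 1.118 × 10⁻⁵ × 7.2 × N²
N² = 133,382.5 / (8.0496 × 10⁻⁵) = 1,657,007,802
N ≈ √1,657,007,802 ≈ 40,706.4

40710 RPM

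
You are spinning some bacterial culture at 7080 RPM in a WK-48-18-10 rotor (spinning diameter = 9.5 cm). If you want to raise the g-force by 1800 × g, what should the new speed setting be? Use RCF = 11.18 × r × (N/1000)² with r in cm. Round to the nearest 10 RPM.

r = 9.5 / 2 = 4.75 cm
Current RCF = 11.18 × 4.75 × (7.08)² = 11.18 × 4.75 × 50.1264 ≈ 2,662 × g
Target RCF = 2,662 + 1,800 = 4,462 × g
(N/1000)² = 4,462 / 53.105 = 84.02222
N = 1000 × √84.02222 ≈ 9,166.4

9170 RPM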